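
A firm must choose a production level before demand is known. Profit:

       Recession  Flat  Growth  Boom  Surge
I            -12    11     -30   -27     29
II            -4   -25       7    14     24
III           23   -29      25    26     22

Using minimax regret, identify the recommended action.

Column bests: Recession=23, Flat=11, Growth=25, Boom=26, Surge=29.
I regrets: 35, 0, 55, 53, 0 → max 55
II regrets: 27, 36, 18, 12, 5 → max 36
III regrets: 0, 40, 0, 0, 7 → max 40
Smallest max regret = 36 → II.

II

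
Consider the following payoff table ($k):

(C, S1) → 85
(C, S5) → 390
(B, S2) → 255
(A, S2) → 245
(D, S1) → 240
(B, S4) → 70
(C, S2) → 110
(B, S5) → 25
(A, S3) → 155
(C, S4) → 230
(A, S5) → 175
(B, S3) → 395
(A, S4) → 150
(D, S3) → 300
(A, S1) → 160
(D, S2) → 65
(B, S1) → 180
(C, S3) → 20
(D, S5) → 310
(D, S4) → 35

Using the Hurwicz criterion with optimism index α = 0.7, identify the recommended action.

A: 0.7·245 + 0.3·150 = 216.5
B: 0.7·395 + 0.3·25 = 284
C: 0.7·390 + 0.3·20 = 279
D: 0.7·310 + 0.3·35 = 227.5
Highest Hurwicz score = 284 → B.

B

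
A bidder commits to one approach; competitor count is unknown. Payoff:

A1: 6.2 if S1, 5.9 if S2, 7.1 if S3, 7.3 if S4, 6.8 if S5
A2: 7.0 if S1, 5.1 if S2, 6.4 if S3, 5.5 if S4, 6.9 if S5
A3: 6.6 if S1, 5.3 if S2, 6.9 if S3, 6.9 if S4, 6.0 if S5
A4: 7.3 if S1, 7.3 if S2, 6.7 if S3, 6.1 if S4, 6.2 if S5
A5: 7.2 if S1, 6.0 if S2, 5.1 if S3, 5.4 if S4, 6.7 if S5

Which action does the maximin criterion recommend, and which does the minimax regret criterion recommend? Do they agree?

maximin → A4; minimax regret → A4 (agree)

Row minima: A1=5.9, A2=5.1, A3=5.3, A4=6.1, A5=5.1
Best worst-case = 6.1 → A4.
Column bests: S1=7.3, S2=7.3, S3=7.1, S4=7.3, S5=6.9.
A1 regrets: 1.1, 1.4, 0.0, 0.0, 0.1 → max 1.4
A2 regrets: 0.3, 2.2, 0.7, 1.8, 0.0 → max 2.2
A3 regrets: 0.7, 2.0, 0.2, 0.4, 0.9 → max 2.0
A4 regrets: 0.0, 0.0, 0.4, 1.2, 0.7 → max 1.2
A5 regrets: 0.1, 1.3, 2.0, 1.9, 0.2 → max 2.0
Smallest max regret = 1.2 → A4.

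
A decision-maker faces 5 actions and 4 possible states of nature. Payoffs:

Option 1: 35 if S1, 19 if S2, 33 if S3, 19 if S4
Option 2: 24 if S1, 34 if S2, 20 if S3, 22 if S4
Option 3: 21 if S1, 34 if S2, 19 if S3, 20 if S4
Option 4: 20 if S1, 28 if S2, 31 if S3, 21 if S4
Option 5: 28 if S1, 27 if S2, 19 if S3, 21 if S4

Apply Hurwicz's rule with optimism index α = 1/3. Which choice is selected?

Option 2

Option 1: 1/3·35 + 2/3·19 = 73/3
Option 2: 1/3·34 + 2/3·20 = 74/3
Option 3: 1/3·34 + 2/3·19 = 24
Option 4: 1/3·31 + 2/3·20 = 71/3
Option 5: 1/3·28 + 2/3·19 = 22
Highest Hurwicz score = 74/3 → Option 2.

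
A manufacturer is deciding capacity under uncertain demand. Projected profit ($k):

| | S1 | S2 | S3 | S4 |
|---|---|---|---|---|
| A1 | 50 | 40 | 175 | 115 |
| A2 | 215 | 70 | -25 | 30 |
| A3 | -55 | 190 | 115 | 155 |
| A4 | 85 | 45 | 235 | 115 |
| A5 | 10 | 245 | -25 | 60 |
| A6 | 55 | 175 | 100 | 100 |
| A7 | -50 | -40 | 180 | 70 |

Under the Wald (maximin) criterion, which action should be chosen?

A6

Row minima: A1=40, A2=-25, A3=-55, A4=45, A5=-25, A6=55, A7=-50
Best worst-case = 55 → A6.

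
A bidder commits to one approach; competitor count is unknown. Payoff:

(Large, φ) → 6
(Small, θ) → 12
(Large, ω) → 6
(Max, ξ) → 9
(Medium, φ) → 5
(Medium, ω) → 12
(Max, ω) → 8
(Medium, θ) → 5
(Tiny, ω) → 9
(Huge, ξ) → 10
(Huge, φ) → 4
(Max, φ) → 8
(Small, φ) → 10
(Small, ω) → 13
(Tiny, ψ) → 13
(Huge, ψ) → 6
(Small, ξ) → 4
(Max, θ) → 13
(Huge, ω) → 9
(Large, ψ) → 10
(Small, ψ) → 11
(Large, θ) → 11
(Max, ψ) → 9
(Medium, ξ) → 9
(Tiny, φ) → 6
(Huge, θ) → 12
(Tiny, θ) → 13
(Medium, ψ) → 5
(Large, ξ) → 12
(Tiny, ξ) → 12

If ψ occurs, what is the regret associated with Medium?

8

Best payoff under ψ is 13.
Regret = 13 − 5 = 8.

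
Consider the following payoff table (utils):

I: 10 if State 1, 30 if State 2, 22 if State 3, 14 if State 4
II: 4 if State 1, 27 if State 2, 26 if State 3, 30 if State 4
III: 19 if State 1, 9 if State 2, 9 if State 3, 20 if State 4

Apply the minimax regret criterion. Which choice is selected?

Column bests: State 1=19, State 2=30, State 3=26, State 4=30.
I regrets: 9, 0, 4, 16 → max 16
II regrets: 15, 3, 0, 0 → max 15
III regrets: 0, 21, 17, 10 → max 21
Smallest max regret = 15 → II.

II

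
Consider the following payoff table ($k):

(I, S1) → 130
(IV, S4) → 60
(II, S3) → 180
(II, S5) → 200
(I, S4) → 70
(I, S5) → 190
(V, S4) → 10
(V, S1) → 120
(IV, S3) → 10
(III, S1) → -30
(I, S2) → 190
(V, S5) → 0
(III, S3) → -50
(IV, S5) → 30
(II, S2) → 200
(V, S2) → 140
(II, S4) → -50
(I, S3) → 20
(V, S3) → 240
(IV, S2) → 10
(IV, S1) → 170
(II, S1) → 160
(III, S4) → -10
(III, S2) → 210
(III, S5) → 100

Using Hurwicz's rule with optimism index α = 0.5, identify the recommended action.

V

I: 0.5·190 + 0.5·20 = 105
II: 0.5·200 + 0.5·(-50) = 75
III: 0.5·210 + 0.5·(-50) = 80
IV: 0.5·170 + 0.5·10 = 90
V: 0.5·240 + 0.5·0 = 120
Highest Hurwicz score = 120 → V.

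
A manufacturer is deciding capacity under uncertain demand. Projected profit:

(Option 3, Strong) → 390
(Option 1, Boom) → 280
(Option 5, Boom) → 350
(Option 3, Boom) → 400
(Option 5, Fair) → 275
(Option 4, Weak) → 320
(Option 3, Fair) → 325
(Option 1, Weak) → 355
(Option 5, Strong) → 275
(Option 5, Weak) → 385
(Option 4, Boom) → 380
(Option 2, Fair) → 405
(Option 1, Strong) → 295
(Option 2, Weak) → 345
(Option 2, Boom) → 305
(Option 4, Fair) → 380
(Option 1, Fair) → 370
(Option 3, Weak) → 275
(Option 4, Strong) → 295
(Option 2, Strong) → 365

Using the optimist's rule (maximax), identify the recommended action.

Row maxima: Option 1=370, Option 2=405, Option 3=400, Option 4=380, Option 5=385
Best best-case = 405 → Option 2.

Option 2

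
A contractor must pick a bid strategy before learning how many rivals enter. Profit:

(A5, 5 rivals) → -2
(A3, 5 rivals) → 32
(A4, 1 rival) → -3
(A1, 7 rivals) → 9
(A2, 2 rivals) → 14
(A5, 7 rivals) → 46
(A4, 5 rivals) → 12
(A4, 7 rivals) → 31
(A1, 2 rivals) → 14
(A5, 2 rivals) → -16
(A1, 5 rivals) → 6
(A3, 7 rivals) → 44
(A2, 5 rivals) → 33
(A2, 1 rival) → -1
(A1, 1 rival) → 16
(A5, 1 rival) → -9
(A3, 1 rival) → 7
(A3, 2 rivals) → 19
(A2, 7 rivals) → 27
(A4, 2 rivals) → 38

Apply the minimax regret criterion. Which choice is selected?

Column bests: 1 rival=16, 2 rivals=38, 5 rivals=33, 7 rivals=46.
A1 regrets: 0, 24, 27, 37 → max 37
A2 regrets: 17, 24, 0, 19 → max 24
A3 regrets: 9, 19, 1, 2 → max 19
A4 regrets: 19, 0, 21, 15 → max 21
A5 regrets: 25, 54, 35, 0 → max 54
Smallest max regret = 19 → A3.

A3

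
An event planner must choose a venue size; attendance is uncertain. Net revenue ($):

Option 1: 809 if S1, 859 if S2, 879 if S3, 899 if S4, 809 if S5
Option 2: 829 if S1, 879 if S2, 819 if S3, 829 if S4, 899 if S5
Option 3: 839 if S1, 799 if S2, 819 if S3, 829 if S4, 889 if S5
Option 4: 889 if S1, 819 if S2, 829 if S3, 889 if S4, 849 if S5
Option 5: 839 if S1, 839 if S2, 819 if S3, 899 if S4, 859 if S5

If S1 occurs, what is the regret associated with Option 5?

Best payoff under S1 is 889.
Regret = 889 − 839 = 50.

50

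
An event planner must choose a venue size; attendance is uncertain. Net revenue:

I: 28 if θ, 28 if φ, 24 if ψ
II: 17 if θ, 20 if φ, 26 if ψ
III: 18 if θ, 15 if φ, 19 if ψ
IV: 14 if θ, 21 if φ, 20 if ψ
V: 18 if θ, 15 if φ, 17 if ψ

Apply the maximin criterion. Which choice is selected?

I

Row minima: I=24, II=17, III=15, IV=14, V=15
Best worst-case = 24 → I.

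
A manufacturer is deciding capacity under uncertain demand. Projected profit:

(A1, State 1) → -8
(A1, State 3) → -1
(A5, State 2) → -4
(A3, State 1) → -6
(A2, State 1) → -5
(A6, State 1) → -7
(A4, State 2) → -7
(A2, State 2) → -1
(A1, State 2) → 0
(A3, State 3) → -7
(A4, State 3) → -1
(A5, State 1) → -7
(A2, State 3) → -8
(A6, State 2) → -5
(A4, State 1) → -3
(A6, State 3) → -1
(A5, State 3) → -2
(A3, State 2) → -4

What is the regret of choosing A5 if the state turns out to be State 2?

Best payoff under State 2 is 0.
Regret = 0 − (-4) = 4.

4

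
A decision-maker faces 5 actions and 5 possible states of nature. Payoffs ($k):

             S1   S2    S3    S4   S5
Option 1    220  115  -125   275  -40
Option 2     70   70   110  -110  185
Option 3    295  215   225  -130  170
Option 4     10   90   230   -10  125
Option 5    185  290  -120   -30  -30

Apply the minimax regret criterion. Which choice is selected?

Column bests: S1=295, S2=290, S3=230, S4=275, S5=185.
Option 1 regrets: 75, 175, 355, 0, 225 → max 355
Option 2 regrets: 225, 220, 120, 385, 0 → max 385
Option 3 regrets: 0, 75, 5, 405, 15 → max 405
Option 4 regrets: 285, 200, 0, 285, 60 → max 285
Option 5 regrets: 110, 0, 350, 305, 215 → max 350
Smallest max regret = 285 → Option 4.

Option 4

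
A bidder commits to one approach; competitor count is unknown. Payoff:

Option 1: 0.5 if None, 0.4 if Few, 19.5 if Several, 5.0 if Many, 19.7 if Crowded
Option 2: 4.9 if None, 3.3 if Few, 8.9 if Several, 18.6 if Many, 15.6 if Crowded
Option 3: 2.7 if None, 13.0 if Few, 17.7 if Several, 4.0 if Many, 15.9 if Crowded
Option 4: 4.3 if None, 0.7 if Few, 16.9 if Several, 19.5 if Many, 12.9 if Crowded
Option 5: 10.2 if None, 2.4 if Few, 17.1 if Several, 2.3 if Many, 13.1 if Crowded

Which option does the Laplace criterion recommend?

Option 4

Row averages: Option 1=9.02, Option 2=10.26, Option 3=10.66, Option 4=10.86, Option 5=9.02
Highest average = 10.86 → Option 4.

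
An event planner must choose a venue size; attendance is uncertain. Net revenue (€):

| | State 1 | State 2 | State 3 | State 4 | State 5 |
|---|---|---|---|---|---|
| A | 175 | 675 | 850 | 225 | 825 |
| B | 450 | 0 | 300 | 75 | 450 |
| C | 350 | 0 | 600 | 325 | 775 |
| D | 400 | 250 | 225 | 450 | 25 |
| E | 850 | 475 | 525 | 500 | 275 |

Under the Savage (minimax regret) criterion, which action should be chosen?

Column bests: State 1=850, State 2=675, State 3=850, State 4=500, State 5=825.
A regrets: 675, 0, 0, 275, 0 → max 675
B regrets: 400, 675, 550, 425, 375 → max 675
C regrets: 500, 675, 250, 175, 50 → max 675
D regrets: 450, 425, 625, 50, 800 → max 800
E regrets: 0, 200, 325, 0, 550 → max 550
Smallest max regret = 550 → E.

E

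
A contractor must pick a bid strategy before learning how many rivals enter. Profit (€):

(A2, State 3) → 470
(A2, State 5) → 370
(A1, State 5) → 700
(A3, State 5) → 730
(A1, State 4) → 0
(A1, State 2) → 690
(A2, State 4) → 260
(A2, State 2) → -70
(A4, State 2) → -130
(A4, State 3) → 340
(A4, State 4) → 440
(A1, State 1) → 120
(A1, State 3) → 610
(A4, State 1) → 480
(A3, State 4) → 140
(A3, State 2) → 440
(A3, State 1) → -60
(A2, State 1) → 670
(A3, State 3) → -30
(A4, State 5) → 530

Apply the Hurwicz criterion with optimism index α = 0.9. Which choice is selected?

A3

A1: 0.9·700 + 0.1·0 = 630
A2: 0.9·670 + 0.1·(-70) = 596
A3: 0.9·730 + 0.1·(-60) = 651
A4: 0.9·530 + 0.1·(-130) = 464
Highest Hurwicz score = 651 → A3.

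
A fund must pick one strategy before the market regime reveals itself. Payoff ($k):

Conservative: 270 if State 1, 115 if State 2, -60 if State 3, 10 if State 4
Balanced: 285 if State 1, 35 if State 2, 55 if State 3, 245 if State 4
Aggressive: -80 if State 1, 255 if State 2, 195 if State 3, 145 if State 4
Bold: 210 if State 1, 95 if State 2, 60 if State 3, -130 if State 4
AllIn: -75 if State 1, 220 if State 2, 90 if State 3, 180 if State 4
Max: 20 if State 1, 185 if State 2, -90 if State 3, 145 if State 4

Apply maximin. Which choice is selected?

Row minima: Conservative=-60, Balanced=35, Aggressive=-80, Bold=-130, AllIn=-75, Max=-90
Best worst-case = 35 → Balanced.

Balanced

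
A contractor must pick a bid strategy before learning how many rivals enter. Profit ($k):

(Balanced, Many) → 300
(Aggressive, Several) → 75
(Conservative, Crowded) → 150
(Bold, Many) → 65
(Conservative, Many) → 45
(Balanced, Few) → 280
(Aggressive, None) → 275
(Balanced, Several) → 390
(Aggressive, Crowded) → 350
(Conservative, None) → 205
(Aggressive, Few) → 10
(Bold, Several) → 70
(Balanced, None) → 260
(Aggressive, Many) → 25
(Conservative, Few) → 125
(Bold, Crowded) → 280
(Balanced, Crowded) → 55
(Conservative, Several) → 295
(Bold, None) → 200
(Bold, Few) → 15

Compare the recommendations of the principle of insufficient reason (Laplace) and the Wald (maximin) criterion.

Row averages: Conservative=164, Balanced=257, Aggressive=147, Bold=126
Highest average = 257 → Balanced.
Row minima: Conservative=45, Balanced=55, Aggressive=10, Bold=15
Best worst-case = 55 → Balanced.

laplace → Balanced; maximin → Balanced (agree)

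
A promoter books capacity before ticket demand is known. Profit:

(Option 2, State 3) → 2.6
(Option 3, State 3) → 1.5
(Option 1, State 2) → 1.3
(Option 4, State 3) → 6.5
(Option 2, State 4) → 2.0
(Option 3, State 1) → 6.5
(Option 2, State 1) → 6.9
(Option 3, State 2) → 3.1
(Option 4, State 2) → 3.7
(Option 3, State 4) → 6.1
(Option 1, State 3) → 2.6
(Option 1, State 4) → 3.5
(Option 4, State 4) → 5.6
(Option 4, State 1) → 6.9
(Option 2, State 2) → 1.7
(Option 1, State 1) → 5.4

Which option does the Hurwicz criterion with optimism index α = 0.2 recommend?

Option 1: 0.2·5.4 + 0.8·1.3 = 2.12
Option 2: 0.2·6.9 + 0.8·1.7 = 2.74
Option 3: 0.2·6.5 + 0.8·1.5 = 2.5
Option 4: 0.2·6.9 + 0.8·3.7 = 4.34
Highest Hurwicz score = 4.34 → Option 4.

Option 4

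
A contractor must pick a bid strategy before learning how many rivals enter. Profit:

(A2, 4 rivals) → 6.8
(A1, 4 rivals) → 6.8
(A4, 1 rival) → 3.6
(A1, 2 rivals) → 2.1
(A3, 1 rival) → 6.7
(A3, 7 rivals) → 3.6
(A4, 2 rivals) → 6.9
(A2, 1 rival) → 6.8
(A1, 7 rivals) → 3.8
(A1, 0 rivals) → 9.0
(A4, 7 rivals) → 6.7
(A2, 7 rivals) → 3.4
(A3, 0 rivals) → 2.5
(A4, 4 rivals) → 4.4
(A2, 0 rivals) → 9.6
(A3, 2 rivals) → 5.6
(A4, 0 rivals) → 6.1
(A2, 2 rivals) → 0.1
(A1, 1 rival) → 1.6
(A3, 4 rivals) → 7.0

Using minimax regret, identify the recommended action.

A4

Column bests: 0 rivals=9.6, 1 rival=6.8, 2 rivals=6.9, 4 rivals=7.0, 7 rivals=6.7.
A1 regrets: 0.6, 5.2, 4.8, 0.2, 2.9 → max 5.2
A2 regrets: 0.0, 0.0, 6.8, 0.2, 3.3 → max 6.8
A3 regrets: 7.1, 0.1, 1.3, 0.0, 3.1 → max 7.1
A4 regrets: 3.5, 3.2, 0.0, 2.6, 0.0 → max 3.5
Smallest max regret = 3.5 → A4.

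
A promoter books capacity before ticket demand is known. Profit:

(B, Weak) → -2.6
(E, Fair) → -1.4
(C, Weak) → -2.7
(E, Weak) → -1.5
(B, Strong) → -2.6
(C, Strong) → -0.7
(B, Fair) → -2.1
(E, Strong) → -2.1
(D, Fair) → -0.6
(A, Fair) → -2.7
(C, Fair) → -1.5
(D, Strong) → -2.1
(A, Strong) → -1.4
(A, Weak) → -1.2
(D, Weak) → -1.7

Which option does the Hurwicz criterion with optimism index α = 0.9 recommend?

D

A: 0.9·(-1.2) + 0.1·(-2.7) = -1.35
B: 0.9·(-2.1) + 0.1·(-2.6) = -2.15
C: 0.9·(-0.7) + 0.1·(-2.7) = -0.9
D: 0.9·(-0.6) + 0.1·(-2.1) = -0.75
E: 0.9·(-1.4) + 0.1·(-2.1) = -1.47
Highest Hurwicz score = -0.75 → D.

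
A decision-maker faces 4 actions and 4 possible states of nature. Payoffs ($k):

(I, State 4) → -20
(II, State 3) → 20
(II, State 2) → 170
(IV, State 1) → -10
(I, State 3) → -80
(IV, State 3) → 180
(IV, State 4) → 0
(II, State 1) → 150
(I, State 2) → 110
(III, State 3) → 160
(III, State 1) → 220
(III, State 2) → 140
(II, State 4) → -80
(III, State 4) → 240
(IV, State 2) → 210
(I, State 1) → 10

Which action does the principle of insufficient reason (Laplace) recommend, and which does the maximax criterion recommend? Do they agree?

Row averages: I=5, II=65, III=190, IV=95
Highest average = 190 → III.
Row maxima: I=110, II=170, III=240, IV=210
Best best-case = 240 → III.

laplace → III; maximax → III (agree)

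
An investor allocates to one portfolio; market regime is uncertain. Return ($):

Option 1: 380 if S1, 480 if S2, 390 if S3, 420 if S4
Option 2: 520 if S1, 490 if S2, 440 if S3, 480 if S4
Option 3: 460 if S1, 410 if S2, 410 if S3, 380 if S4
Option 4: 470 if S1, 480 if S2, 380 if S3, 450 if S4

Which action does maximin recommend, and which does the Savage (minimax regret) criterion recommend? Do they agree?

maximin → Option 2; minimax regret → Option 2 (agree)

Row minima: Option 1=380, Option 2=440, Option 3=380, Option 4=380
Best worst-case = 440 → Option 2.
Column bests: S1=520, S2=490, S3=440, S4=480.
Option 1 regrets: 140, 10, 50, 60 → max 140
Option 2 regrets: 0, 0, 0, 0 → max 0
Option 3 regrets: 60, 80, 30, 100 → max 100
Option 4 regrets: 50, 10, 60, 30 → max 60
Smallest max regret = 0 → Option 2.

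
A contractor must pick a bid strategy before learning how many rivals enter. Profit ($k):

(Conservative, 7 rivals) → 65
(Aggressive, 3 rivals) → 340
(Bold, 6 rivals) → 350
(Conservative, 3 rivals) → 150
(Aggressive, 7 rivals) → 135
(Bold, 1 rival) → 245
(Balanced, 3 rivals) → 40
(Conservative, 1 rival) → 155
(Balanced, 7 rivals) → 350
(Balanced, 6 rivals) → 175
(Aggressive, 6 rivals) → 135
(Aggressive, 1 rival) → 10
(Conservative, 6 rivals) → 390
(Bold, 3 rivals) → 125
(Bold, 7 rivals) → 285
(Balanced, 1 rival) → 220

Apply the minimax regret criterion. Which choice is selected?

Column bests: 1 rival=245, 3 rivals=340, 6 rivals=390, 7 rivals=350.
Conservative regrets: 90, 190, 0, 285 → max 285
Balanced regrets: 25, 300, 215, 0 → max 300
Aggressive regrets: 235, 0, 255, 215 → max 255
Bold regrets: 0, 215, 40, 65 → max 215
Smallest max regret = 215 → Bold.

Bold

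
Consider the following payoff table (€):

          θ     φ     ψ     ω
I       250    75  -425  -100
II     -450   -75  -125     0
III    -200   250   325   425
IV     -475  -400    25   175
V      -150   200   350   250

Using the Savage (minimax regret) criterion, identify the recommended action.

Column bests: θ=250, φ=250, ψ=350, ω=425.
I regrets: 0, 175, 775, 525 → max 775
II regrets: 700, 325, 475, 425 → max 700
III regrets: 450, 0, 25, 0 → max 450
IV regrets: 725, 650, 325, 250 → max 725
V regrets: 400, 50, 0, 175 → max 400
Smallest max regret = 400 → V.

V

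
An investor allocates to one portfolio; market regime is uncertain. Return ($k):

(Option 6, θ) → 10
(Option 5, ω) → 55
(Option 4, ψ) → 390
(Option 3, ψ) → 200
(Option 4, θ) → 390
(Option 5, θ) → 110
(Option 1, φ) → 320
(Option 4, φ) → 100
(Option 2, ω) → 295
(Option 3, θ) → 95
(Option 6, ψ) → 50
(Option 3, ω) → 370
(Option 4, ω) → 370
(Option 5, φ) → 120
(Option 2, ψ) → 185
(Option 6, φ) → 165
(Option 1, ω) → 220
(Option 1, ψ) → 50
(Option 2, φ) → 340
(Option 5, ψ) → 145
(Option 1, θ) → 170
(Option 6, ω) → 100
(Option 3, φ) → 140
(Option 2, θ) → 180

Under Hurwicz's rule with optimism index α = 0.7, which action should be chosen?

Option 4

Option 1: 0.7·320 + 0.3·50 = 239
Option 2: 0.7·340 + 0.3·180 = 292
Option 3: 0.7·370 + 0.3·95 = 287.5
Option 4: 0.7·390 + 0.3·100 = 303
Option 5: 0.7·145 + 0.3·55 = 118
Option 6: 0.7·165 + 0.3·10 = 118.5
Highest Hurwicz score = 303 → Option 4.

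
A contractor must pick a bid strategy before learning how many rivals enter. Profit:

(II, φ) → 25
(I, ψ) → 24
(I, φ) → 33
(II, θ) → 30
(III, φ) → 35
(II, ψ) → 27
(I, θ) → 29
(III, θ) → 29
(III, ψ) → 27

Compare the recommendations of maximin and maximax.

Row minima: I=24, II=25, III=27
Best worst-case = 27 → III.
Row maxima: I=33, II=30, III=35
Best best-case = 35 → III.

maximin → III; maximax → III (agree)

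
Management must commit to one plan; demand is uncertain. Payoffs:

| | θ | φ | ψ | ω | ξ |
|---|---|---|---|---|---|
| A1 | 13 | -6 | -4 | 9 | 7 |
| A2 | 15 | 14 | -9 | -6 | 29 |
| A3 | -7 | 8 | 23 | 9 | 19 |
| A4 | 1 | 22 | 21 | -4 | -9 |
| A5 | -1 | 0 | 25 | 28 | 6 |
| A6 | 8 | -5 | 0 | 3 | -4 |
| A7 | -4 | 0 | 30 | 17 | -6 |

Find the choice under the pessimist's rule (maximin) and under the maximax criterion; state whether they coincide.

Row minima: A1=-6, A2=-9, A3=-7, A4=-9, A5=-1, A6=-5, A7=-6
Best worst-case = -1 → A5.
Row maxima: A1=13, A2=29, A3=23, A4=22, A5=28, A6=8, A7=30
Best best-case = 30 → A7.

maximin → A5; maximax → A7 (disagree)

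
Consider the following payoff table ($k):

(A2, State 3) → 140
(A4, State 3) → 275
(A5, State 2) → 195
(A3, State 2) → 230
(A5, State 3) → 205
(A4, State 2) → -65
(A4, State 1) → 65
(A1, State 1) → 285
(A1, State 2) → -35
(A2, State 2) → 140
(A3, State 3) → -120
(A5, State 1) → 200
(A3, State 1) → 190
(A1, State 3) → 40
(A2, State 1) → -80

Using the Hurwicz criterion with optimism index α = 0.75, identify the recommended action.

A1

A1: 0.75·285 + 0.25·(-35) = 205
A2: 0.75·140 + 0.25·(-80) = 85
A3: 0.75·230 + 0.25·(-120) = 142.5
A4: 0.75·275 + 0.25·(-65) = 190
A5: 0.75·205 + 0.25·195 = 202.5
Highest Hurwicz score = 205 → A1.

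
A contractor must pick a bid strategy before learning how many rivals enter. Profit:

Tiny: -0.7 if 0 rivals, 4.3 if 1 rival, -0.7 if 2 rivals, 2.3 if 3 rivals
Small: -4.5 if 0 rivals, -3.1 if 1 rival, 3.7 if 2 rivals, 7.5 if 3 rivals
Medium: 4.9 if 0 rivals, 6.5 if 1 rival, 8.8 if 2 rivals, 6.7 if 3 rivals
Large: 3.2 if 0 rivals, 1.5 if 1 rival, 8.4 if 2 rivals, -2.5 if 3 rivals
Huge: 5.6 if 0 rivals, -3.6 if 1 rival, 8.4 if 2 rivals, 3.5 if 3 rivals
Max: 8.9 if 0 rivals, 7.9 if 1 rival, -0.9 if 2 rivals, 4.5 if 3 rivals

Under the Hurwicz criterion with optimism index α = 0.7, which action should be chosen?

Tiny: 0.7·4.3 + 0.3·(-0.7) = 2.8
Small: 0.7·7.5 + 0.3·(-4.5) = 3.9
Medium: 0.7·8.8 + 0.3·4.9 = 7.63
Large: 0.7·8.4 + 0.3·(-2.5) = 5.13
Huge: 0.7·8.4 + 0.3·(-3.6) = 4.8
Max: 0.7·8.9 + 0.3·(-0.9) = 5.96
Highest Hurwicz score = 7.63 → Medium.

Medium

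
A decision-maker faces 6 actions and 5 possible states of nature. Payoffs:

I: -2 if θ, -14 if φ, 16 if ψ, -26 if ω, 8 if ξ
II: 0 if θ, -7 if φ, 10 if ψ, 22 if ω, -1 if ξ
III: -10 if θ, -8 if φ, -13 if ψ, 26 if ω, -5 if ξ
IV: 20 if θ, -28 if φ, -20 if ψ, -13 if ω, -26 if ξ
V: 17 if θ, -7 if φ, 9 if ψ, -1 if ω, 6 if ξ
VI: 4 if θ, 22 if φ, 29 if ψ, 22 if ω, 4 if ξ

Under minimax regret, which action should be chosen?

Column bests: θ=20, φ=22, ψ=29, ω=26, ξ=8.
I regrets: 22, 36, 13, 52, 0 → max 52
II regrets: 20, 29, 19, 4, 9 → max 29
III regrets: 30, 30, 42, 0, 13 → max 42
IV regrets: 0, 50, 49, 39, 34 → max 50
V regrets: 3, 29, 20, 27, 2 → max 29
VI regrets: 16, 0, 0, 4, 4 → max 16
Smallest max regret = 16 → VI.

VI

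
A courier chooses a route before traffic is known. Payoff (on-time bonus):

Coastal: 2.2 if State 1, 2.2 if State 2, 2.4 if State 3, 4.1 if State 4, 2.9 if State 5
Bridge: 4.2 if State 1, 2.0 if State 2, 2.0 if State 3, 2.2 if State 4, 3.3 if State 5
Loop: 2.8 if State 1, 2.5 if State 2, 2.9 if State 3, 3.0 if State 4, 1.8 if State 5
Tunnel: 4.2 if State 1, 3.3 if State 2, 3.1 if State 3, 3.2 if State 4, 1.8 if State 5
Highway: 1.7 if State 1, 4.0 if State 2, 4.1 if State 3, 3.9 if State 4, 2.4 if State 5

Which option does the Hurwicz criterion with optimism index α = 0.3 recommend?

Coastal: 0.3·4.1 + 0.7·2.2 = 2.77
Bridge: 0.3·4.2 + 0.7·2.0 = 2.66
Loop: 0.3·3.0 + 0.7·1.8 = 2.16
Tunnel: 0.3·4.2 + 0.7·1.8 = 2.52
Highway: 0.3·4.1 + 0.7·1.7 = 2.42
Highest Hurwicz score = 2.77 → Coastal.

Coastal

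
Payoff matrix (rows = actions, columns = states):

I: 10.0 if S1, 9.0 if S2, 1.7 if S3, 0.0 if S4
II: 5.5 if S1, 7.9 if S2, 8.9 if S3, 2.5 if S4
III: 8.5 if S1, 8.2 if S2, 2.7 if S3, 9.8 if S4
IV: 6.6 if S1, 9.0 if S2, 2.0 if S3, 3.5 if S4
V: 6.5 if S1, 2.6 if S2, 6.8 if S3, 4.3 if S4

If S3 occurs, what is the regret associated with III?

Best payoff under S3 is 8.9.
Regret = 8.9 − 2.7 = 6.2.

6.2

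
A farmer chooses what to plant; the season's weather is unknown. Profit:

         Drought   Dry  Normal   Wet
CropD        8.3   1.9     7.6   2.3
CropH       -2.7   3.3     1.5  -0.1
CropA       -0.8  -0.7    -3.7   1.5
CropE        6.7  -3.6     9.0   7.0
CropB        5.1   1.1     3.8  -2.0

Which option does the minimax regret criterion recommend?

CropD

Column bests: Drought=8.3, Dry=3.3, Normal=9.0, Wet=7.0.
CropD regrets: 0.0, 1.4, 1.4, 4.7 → max 4.7
CropH regrets: 11.0, 0.0, 7.5, 7.1 → max 11.0
CropA regrets: 9.1, 4.0, 12.7, 5.5 → max 12.7
CropE regrets: 1.6, 6.9, 0.0, 0.0 → max 6.9
CropB regrets: 3.2, 2.2, 5.2, 9.0 → max 9.0
Smallest max regret = 4.7 → CropD.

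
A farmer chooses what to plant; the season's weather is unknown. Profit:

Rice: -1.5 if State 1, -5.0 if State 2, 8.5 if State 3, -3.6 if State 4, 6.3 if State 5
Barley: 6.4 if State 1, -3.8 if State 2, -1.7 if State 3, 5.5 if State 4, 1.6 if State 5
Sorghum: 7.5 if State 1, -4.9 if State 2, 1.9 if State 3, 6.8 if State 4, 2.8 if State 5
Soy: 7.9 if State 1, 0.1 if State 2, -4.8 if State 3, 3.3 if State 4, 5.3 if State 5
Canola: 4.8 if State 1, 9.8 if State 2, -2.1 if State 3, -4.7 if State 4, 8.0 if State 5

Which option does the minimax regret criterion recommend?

Canola

Column bests: State 1=7.9, State 2=9.8, State 3=8.5, State 4=6.8, State 5=8.0.
Rice regrets: 9.4, 14.8, 0.0, 10.4, 1.7 → max 14.8
Barley regrets: 1.5, 13.6, 10.2, 1.3, 6.4 → max 13.6
Sorghum regrets: 0.4, 14.7, 6.6, 0.0, 5.2 → max 14.7
Soy regrets: 0.0, 9.7, 13.3, 3.5, 2.7 → max 13.3
Canola regrets: 3.1, 0.0, 10.6, 11.5, 0.0 → max 11.5
Smallest max regret = 11.5 → Canola.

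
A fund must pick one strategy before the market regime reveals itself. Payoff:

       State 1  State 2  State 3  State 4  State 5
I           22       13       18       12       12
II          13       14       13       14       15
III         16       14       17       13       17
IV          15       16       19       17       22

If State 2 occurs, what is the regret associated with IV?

0

Best payoff under State 2 is 16.
Regret = 16 − 16 = 0.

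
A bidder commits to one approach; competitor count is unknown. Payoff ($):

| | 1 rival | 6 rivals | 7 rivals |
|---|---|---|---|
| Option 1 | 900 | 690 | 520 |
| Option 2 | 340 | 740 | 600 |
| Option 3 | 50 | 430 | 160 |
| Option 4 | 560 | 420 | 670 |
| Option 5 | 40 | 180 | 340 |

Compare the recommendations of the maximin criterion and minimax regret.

Row minima: Option 1=520, Option 2=340, Option 3=50, Option 4=420, Option 5=40
Best worst-case = 520 → Option 1.
Column bests: 1 rival=900, 6 rivals=740, 7 rivals=670.
Option 1 regrets: 0, 50, 150 → max 150
Option 2 regrets: 560, 0, 70 → max 560
Option 3 regrets: 850, 310, 510 → max 850
Option 4 regrets: 340, 320, 0 → max 340
Option 5 regrets: 860, 560, 330 → max 860
Smallest max regret = 150 → Option 1.

maximin → Option 1; minimax regret → Option 1 (agree)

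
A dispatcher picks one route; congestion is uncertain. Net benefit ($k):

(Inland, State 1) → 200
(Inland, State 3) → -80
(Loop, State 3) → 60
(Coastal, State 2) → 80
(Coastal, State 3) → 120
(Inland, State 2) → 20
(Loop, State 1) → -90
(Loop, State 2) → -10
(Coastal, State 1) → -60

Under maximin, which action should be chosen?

Coastal

Row minima: Coastal=-60, Inland=-80, Loop=-90
Best worst-case = -60 → Coastal.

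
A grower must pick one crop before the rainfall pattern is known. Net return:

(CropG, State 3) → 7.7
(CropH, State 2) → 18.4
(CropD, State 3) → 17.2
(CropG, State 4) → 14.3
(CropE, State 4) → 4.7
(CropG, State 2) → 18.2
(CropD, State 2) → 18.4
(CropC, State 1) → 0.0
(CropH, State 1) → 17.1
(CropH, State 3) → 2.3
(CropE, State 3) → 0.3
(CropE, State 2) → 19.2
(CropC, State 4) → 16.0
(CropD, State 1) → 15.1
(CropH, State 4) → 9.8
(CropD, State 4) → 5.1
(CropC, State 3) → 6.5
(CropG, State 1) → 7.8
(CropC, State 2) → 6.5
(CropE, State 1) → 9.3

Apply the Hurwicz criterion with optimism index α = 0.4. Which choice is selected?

CropG

CropC: 0.4·16.0 + 0.6·0.0 = 6.4
CropE: 0.4·19.2 + 0.6·0.3 = 7.86
CropG: 0.4·18.2 + 0.6·7.7 = 11.9
CropD: 0.4·18.4 + 0.6·5.1 = 10.42
CropH: 0.4·18.4 + 0.6·2.3 = 8.74
Highest Hurwicz score = 11.9 → CropG.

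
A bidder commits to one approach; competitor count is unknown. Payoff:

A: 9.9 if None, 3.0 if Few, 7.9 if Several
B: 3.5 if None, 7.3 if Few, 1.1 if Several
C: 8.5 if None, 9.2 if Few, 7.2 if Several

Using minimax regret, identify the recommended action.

C

Column bests: None=9.9, Few=9.2, Several=7.9.
A regrets: 0.0, 6.2, 0.0 → max 6.2
B regrets: 6.4, 1.9, 6.8 → max 6.8
C regrets: 1.4, 0.0, 0.7 → max 1.4
Smallest max regret = 1.4 → C.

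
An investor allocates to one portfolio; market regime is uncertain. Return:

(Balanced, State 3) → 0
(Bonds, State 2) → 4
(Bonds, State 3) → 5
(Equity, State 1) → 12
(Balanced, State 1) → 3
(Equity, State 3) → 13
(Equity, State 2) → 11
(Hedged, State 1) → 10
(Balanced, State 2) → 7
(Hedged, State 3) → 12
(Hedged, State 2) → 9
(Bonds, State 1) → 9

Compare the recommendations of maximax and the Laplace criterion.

Row maxima: Bonds=9, Equity=13, Hedged=12, Balanced=7
Best best-case = 13 → Equity.
Row averages: Bonds=6, Equity=12, Hedged=31/3, Balanced=10/3
Highest average = 12 → Equity.

maximax → Equity; laplace → Equity (agree)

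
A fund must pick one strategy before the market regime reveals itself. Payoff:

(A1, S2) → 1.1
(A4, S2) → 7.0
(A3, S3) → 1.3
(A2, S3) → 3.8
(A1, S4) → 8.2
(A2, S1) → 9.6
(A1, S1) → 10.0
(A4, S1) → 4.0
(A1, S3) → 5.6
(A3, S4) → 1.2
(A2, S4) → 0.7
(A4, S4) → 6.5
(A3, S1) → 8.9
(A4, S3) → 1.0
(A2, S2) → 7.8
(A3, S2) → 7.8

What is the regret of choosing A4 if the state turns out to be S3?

4.6

Best payoff under S3 is 5.6.
Regret = 5.6 − 1.0 = 4.6.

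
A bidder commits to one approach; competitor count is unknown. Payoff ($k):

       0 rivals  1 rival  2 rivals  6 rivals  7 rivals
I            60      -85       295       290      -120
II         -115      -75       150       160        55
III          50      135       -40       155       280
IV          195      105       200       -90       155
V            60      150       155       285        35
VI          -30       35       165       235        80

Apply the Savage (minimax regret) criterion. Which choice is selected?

Column bests: 0 rivals=195, 1 rival=150, 2 rivals=295, 6 rivals=290, 7 rivals=280.
I regrets: 135, 235, 0, 0, 400 → max 400
II regrets: 310, 225, 145, 130, 225 → max 310
III regrets: 145, 15, 335, 135, 0 → max 335
IV regrets: 0, 45, 95, 380, 125 → max 380
V regrets: 135, 0, 140, 5, 245 → max 245
VI regrets: 225, 115, 130, 55, 200 → max 225
Smallest max regret = 225 → VI.

VI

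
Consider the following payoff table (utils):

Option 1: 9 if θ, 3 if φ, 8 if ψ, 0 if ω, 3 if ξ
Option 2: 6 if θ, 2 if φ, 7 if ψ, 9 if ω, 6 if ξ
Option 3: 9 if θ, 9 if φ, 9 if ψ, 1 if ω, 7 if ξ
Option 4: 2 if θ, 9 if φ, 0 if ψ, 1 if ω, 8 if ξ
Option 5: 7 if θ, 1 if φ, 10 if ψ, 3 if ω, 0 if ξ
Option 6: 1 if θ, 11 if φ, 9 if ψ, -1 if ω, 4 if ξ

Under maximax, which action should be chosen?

Option 6

Row maxima: Option 1=9, Option 2=9, Option 3=9, Option 4=9, Option 5=10, Option 6=11
Best best-case = 11 → Option 6.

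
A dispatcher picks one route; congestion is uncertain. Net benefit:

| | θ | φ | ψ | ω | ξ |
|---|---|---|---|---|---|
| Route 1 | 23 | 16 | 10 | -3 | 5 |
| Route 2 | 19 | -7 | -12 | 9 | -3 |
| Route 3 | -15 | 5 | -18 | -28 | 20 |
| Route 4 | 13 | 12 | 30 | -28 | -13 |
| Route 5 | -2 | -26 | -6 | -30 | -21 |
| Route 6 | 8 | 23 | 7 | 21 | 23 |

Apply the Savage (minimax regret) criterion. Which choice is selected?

Column bests: θ=23, φ=23, ψ=30, ω=21, ξ=23.
Route 1 regrets: 0, 7, 20, 24, 18 → max 24
Route 2 regrets: 4, 30, 42, 12, 26 → max 42
Route 3 regrets: 38, 18, 48, 49, 3 → max 49
Route 4 regrets: 10, 11, 0, 49, 36 → max 49
Route 5 regrets: 25, 49, 36, 51, 44 → max 51
Route 6 regrets: 15, 0, 23, 0, 0 → max 23
Smallest max regret = 23 → Route 6.

Route 6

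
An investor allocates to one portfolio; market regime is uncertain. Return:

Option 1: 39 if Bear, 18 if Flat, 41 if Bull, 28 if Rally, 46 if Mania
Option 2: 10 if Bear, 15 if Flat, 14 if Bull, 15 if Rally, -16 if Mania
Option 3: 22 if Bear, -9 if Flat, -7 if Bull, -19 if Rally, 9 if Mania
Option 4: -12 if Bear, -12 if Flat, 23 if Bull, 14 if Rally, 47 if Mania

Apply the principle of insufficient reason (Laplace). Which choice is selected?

Row averages: Option 1=34.4, Option 2=7.6, Option 3=-0.8, Option 4=12
Highest average = 34.4 → Option 1.

Option 1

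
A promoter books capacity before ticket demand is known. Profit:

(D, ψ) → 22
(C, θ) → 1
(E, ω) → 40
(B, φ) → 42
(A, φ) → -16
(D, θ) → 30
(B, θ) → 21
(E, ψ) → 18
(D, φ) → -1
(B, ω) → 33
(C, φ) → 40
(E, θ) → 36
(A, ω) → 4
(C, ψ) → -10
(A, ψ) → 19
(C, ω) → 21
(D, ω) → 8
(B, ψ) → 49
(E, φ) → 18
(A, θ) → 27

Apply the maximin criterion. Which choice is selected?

Row minima: A=-16, B=21, C=-10, D=-1, E=18
Best worst-case = 21 → B.

B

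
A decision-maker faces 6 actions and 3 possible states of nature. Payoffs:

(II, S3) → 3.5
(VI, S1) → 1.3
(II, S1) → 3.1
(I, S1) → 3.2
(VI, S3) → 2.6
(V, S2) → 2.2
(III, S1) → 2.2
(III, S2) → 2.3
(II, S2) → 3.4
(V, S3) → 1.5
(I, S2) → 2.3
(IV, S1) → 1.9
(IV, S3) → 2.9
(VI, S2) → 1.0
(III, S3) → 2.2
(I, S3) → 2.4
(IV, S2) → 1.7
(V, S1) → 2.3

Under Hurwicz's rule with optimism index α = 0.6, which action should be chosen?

I: 0.6·3.2 + 0.4·2.3 = 2.84
II: 0.6·3.5 + 0.4·3.1 = 3.34
III: 0.6·2.3 + 0.4·2.2 = 2.26
IV: 0.6·2.9 + 0.4·1.7 = 2.42
V: 0.6·2.3 + 0.4·1.5 = 1.98
VI: 0.6·2.6 + 0.4·1.0 = 1.96
Highest Hurwicz score = 3.34 → II.

II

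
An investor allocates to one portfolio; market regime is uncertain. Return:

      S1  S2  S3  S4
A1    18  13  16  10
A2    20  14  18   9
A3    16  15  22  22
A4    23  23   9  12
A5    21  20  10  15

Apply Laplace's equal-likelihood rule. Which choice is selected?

Row averages: A1=14.25, A2=15.25, A3=18.75, A4=16.75, A5=16.5
Highest average = 18.75 → A3.

A3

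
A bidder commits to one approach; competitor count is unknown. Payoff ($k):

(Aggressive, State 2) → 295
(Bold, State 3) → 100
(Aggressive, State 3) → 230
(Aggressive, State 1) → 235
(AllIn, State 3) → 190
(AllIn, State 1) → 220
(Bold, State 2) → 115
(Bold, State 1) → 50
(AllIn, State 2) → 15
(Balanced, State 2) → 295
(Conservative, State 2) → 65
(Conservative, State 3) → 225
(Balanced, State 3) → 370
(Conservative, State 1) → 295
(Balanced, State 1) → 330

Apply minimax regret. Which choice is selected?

Balanced

Column bests: State 1=330, State 2=295, State 3=370.
Conservative regrets: 35, 230, 145 → max 230
Balanced regrets: 0, 0, 0 → max 0
Aggressive regrets: 95, 0, 140 → max 140
Bold regrets: 280, 180, 270 → max 280
AllIn regrets: 110, 280, 180 → max 280
Smallest max regret = 0 → Balanced.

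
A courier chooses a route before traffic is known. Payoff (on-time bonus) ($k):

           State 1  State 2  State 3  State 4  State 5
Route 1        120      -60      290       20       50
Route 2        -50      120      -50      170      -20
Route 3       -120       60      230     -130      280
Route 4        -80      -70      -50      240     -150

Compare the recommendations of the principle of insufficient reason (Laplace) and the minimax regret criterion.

laplace → Route 1; minimax regret → Route 1 (agree)

Row averages: Route 1=84, Route 2=34, Route 3=64, Route 4=-22
Highest average = 84 → Route 1.
Column bests: State 1=120, State 2=120, State 3=290, State 4=240, State 5=280.
Route 1 regrets: 0, 180, 0, 220, 230 → max 230
Route 2 regrets: 170, 0, 340, 70, 300 → max 340
Route 3 regrets: 240, 60, 60, 370, 0 → max 370
Route 4 regrets: 200, 190, 340, 0, 430 → max 430
Smallest max regret = 230 → Route 1.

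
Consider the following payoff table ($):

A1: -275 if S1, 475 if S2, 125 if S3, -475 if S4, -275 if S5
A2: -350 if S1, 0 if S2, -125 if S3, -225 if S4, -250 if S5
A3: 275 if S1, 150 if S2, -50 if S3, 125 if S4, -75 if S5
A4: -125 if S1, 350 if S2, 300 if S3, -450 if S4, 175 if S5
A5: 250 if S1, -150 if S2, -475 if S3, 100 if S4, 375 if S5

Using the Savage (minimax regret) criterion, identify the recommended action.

A3

Column bests: S1=275, S2=475, S3=300, S4=125, S5=375.
A1 regrets: 550, 0, 175, 600, 650 → max 650
A2 regrets: 625, 475, 425, 350, 625 → max 625
A3 regrets: 0, 325, 350, 0, 450 → max 450
A4 regrets: 400, 125, 0, 575, 200 → max 575
A5 regrets: 25, 625, 775, 25, 0 → max 775
Smallest max regret = 450 → A3.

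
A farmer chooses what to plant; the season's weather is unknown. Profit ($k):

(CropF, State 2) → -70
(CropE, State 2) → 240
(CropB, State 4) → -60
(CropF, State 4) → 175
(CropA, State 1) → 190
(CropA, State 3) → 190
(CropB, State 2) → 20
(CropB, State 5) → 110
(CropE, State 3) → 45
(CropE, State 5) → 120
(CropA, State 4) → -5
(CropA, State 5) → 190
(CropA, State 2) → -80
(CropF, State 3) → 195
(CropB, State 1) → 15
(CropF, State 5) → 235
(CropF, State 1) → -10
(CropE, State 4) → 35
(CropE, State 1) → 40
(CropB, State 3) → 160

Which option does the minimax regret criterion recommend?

Column bests: State 1=190, State 2=240, State 3=195, State 4=175, State 5=235.
CropA regrets: 0, 320, 5, 180, 45 → max 320
CropE regrets: 150, 0, 150, 140, 115 → max 150
CropB regrets: 175, 220, 35, 235, 125 → max 235
CropF regrets: 200, 310, 0, 0, 0 → max 310
Smallest max regret = 150 → CropE.

CropE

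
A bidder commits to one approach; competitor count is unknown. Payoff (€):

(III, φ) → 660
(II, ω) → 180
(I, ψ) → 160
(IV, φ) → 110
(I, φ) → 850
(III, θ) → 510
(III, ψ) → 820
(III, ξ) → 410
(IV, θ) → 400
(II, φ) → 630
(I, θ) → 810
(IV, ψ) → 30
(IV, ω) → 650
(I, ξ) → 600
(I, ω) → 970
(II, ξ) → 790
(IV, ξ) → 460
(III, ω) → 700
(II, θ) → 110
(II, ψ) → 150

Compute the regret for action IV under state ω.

Best payoff under ω is 970.
Regret = 970 − 650 = 320.

320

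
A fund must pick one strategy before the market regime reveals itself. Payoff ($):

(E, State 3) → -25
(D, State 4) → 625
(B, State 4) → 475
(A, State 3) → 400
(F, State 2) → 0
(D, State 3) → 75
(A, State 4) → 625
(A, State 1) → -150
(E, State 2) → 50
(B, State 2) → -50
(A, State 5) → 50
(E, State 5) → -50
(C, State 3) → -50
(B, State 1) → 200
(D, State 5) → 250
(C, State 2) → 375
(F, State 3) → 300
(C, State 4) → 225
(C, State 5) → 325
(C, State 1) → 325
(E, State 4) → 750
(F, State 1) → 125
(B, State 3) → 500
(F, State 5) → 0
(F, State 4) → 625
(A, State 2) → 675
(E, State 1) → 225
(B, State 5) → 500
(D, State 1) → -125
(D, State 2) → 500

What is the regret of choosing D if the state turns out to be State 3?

Best payoff under State 3 is 500.
Regret = 500 − 75 = 425.

425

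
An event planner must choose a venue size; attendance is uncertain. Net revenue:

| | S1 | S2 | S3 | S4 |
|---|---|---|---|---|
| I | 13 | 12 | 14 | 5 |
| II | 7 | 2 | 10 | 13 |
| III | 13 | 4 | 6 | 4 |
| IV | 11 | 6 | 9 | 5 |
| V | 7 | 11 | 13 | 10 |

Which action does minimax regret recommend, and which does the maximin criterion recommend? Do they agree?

minimax regret → V; maximin → V (agree)

Column bests: S1=13, S2=12, S3=14, S4=13.
I regrets: 0, 0, 0, 8 → max 8
II regrets: 6, 10, 4, 0 → max 10
III regrets: 0, 8, 8, 9 → max 9
IV regrets: 2, 6, 5, 8 → max 8
V regrets: 6, 1, 1, 3 → max 6
Smallest max regret = 6 → V.
Row minima: I=5, II=2, III=4, IV=5, V=7
Best worst-case = 7 → V.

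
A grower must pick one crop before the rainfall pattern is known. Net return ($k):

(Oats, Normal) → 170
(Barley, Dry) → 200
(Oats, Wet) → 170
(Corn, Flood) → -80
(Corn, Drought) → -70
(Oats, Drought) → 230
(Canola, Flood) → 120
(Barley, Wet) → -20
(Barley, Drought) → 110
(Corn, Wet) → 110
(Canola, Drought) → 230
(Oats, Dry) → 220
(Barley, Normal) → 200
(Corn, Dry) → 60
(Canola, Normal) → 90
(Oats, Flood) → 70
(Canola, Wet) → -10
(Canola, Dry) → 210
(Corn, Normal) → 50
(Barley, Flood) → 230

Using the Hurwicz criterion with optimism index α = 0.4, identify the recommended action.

Corn: 0.4·110 + 0.6·(-80) = -4
Oats: 0.4·230 + 0.6·70 = 134
Canola: 0.4·230 + 0.6·(-10) = 86
Barley: 0.4·230 + 0.6·(-20) = 80
Highest Hurwicz score = 134 → Oats.

Oats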